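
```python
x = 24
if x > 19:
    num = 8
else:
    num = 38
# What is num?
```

Trace:
`x = 24` → x = 24
`if x > 19: ...` → x > 19 is True → num = 8
So num = 8

Answer: 8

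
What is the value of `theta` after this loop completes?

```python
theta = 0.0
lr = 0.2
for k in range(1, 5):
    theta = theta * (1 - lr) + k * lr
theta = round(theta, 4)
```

Moving average with lr=0.2
`theta` takes the values: 0.0 → 0.2 → 0.56 → 1.048 → 1.6384

Answer: 1.6384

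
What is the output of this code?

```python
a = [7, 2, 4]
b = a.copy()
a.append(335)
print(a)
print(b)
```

Key concept: list.copy() creates independent copy.
Step by step:
`a = [7, 2, 4]` → a = [7, 2, 4]
`b = a.copy()` → b = [7, 2, 4]
`a.append(335)` → a = [7, 2, 4, 335]
`print(a)` → prints [7, 2, 4, 335]
`print(b)` → prints [7, 2, 4]

Answer:
[7, 2, 4, 335]
[7, 2, 4]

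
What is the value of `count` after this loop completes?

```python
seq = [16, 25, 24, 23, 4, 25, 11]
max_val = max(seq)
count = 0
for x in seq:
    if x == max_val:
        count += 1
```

Count of max value 25 in [16, 25, 24, 23, 4, 25, 11]
`count` takes the values: 0 → 1 → 2

Answer: 2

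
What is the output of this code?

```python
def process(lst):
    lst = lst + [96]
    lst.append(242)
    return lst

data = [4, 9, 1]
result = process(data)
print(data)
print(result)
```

Key concept: rebinding parameter vs mutation.
Step by step:
`data = [4, 9, 1]` → data = [4, 9, 1]
`result = process(data)` → result = [4, 9, 1, 96, 242]
`print(data)` → prints [4, 9, 1]
`print(result)` → prints [4, 9, 1, 96, 242]

Answer:
[4, 9, 1]
[4, 9, 1, 96, 242]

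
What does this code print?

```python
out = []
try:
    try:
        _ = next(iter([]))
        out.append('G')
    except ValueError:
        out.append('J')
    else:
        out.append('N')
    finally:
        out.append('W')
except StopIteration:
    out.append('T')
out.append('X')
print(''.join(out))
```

Execution trace: 'W' (finally) → 'T' (outer except StopIteration) → 'X' (after the try/except). Output: WTX

Answer: WTX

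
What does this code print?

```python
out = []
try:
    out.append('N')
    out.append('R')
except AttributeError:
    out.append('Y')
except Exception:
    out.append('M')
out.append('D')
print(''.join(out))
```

Execution trace: 'N' (try body) → 'R' (try body, no exception) → 'D' (after the try/except). Output: NRD

Answer: NRD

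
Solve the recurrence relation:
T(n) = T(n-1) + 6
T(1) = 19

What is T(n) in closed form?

Unrolling: T(n) = T(1) + 6·(n-1) = 19 + 6(n-1) = 6n + 13.

Answer: T(n) = 6n + 13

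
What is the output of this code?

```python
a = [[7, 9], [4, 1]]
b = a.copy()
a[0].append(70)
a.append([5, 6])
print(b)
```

Key concept: shallow copy with nested lists.
Step by step:
`a = [[7, 9], [4, 1]]` → a = [[7, 9], [4, 1]]
`b = a.copy()` → b = [[7, 9], [4, 1]]
`a[0].append(70)` → a = [[7, 9, 70], [4, 1]]; b = [[7, 9, 70], [4, 1]]
`a.append([5, 6])` → a = [[7, 9, 70], [4, 1], [5, 6]]
`print(b)` → prints [[7, 9, 70], [4, 1]]

Answer: [[7, 9, 70], [4, 1]]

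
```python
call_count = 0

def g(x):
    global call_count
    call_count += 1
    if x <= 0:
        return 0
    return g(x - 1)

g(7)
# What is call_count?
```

Linear recursion stepping by 1: 8 calls from x=7 down to ≤0.

Answer: 8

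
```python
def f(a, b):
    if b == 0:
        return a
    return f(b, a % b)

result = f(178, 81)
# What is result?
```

f(178, 81) -> f(81, 16) -> f(16, 1) -> f(1, 0) -> 1

Answer: 1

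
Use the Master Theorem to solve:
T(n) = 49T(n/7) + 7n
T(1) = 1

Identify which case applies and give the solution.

a=49, b=7, f(n)=7n. log_7(49) = 2. Since c=1 < 2, Case 1 applies: T(n) = Θ(n^log_b(a)) = O(n^2).

Answer: O(n^2) - Case 1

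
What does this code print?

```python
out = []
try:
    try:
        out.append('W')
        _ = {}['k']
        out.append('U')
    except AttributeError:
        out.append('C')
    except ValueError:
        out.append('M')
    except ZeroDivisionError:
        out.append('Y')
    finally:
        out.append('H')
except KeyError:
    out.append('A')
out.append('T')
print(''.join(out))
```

Execution trace: 'W' (try body) → 'H' (finally) → 'A' (outer except KeyError) → 'T' (after the try/except). Output: WHAT

Answer: WHAT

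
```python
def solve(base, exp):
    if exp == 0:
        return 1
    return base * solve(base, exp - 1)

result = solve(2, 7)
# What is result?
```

solve(2, 7) = 2 * 2 * 2 * 2 * 2 * 2 * 2 = 128

Answer: 128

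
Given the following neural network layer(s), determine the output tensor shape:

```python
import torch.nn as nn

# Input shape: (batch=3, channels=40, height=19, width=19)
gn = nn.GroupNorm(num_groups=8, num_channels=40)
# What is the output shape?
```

Input: (3, 40, 19, 19) -> Output: (3, 40, 19, 19)

Answer: (3, 40, 19, 19)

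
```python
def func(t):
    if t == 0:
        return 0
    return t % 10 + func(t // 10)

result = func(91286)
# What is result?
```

Sum of digits of 91286: 6 + 8 + 2 + 1 + 9 = 26

Answer: 26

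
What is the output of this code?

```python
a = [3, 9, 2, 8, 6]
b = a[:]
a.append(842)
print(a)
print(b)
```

Key concept: slice [:] creates copy.
Step by step:
`a = [3, 9, 2, 8, 6]` → a = [3, 9, 2, 8, 6]
`b = a[:]` → b = [3, 9, 2, 8, 6]
`a.append(842)` → a = [3, 9, 2, 8, 6, 842]
`print(a)` → prints [3, 9, 2, 8, 6, 842]
`print(b)` → prints [3, 9, 2, 8, 6]

Answer:
[3, 9, 2, 8, 6, 842]
[3, 9, 2, 8, 6]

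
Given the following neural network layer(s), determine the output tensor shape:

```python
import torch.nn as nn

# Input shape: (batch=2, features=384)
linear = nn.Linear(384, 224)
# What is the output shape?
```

Input: (2, 384) -> Output: (2, 224)

Answer: (2, 224)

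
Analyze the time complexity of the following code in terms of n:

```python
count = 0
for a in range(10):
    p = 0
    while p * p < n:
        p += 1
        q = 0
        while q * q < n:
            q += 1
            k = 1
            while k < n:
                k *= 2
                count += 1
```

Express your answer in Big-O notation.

Each loop level contributes: 1 × √n × √n × log n. Multiplying the contributions gives O(n log n).

Answer: O(n log n)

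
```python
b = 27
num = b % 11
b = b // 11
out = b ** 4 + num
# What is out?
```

Trace:
`b = 27` → b = 27
`num = b % 11` → num = 5
`b = b // 11` → b = 2
`out = b ** 4 + num` → out = 21
So out = 21

Answer: 21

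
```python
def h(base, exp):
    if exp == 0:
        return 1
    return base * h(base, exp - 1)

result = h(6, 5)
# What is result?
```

h(6, 5) = 6 * 6 * 6 * 6 * 6 = 7776

Answer: 7776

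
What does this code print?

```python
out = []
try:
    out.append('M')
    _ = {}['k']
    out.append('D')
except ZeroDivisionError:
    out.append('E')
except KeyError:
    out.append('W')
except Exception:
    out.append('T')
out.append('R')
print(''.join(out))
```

Execution trace: 'M' (try body) → 'W' (except KeyError) → 'R' (after the try/except). Output: MWR

Answer: MWR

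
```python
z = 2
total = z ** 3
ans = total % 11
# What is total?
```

Trace:
`z = 2` → z = 2
`total = z ** 3` → total = 8
`ans = total % 11` → ans = 8
So total = 8

Answer: 8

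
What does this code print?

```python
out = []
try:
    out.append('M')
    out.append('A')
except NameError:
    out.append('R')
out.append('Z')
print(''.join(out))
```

Execution trace: 'M' (try body) → 'A' (try body, no exception) → 'Z' (after the try/except). Output: MAZ

Answer: MAZ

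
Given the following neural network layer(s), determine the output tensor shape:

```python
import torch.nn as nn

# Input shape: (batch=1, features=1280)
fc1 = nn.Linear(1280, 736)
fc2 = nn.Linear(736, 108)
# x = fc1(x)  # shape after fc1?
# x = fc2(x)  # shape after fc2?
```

Input: (1, 1280) -> after fc1: (1, 736) -> Output: (1, 108)

Answer: (1, 108)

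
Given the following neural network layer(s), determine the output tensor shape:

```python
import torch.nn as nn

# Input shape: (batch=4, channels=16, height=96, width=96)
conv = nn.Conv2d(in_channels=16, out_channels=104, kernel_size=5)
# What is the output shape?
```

Input: (4, 16, 96, 96) -> Output: (4, 104, 92, 92)

Answer: (4, 104, 92, 92)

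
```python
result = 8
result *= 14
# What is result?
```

Trace:
`result = 8` → result = 8
`result *= 14` → result = 112
So result = 112

Answer: 112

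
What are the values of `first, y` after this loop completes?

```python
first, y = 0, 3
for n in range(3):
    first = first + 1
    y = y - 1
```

first goes 0→3, y goes 3→0
`first, y` takes the values: (0, 3) → (1, 3) → (1, 2) → (2, 2) → (2, 1) → (3, 1) → (3, 0)

Answer: 3, 0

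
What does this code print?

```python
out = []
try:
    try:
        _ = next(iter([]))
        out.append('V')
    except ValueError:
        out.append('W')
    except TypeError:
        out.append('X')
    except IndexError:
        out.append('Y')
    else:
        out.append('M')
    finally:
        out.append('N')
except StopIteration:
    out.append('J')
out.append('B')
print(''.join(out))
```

Execution trace: 'N' (finally) → 'J' (outer except StopIteration) → 'B' (after the try/except). Output: NJB

Answer: NJB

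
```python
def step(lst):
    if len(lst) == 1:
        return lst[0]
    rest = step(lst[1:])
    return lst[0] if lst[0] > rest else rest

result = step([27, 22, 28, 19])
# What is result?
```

Recursive max over [27, 22, 28, 19] = 28

Answer: 28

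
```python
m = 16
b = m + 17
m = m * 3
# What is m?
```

Trace:
`m = 16` → m = 16
`b = m + 17` → b = 33
`m = m * 3` → m = 48
So m = 48

Answer: 48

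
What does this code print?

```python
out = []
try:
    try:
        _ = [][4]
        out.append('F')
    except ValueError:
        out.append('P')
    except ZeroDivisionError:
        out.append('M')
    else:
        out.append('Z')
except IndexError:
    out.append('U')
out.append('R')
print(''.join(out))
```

Execution trace: 'U' (outer except IndexError) → 'R' (after the try/except). Output: UR

Answer: UR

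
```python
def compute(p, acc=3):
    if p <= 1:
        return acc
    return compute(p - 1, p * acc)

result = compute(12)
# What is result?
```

Accumulator trace (n, acc): (12, 3) -> (11, 36) -> (10, 396) -> (9, 3960) -> (8, 35640) -> (7, 285120) -> (6, 1995840) -> (5, 11975040) -> (4, 59875200) -> (3, 239500800) -> (2, 718502400) -> (1, 1437004800) -> return 1437004800

Answer: 1437004800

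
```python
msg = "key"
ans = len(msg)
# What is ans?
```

Trace:
`msg = "key"` → msg = 'key'
`ans = len(msg)` → ans = 3
So ans = 3

Answer: 3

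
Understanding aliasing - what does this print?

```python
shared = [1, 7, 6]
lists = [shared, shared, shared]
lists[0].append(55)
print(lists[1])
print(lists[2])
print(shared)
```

Key concept: list of same reference.
Step by step:
`shared = [1, 7, 6]` → shared = [1, 7, 6]
`lists = [shared, shared, shared]` → lists = [[1, 7, 6], [1, 7, 6], [1, 7, 6]]
`lists[0].append(55)` → shared = [1, 7, 6, 55]; lists = [[1, 7, 6, 55], [1, 7, 6, 55], [1, 7, 6, 55]]
`print(lists[1])` → prints [1, 7, 6, 55]
`print(lists[2])` → prints [1, 7, 6, 55]
`print(shared)` → prints [1, 7, 6, 55]

Answer:
[1, 7, 6, 55]
[1, 7, 6, 55]
[1, 7, 6, 55]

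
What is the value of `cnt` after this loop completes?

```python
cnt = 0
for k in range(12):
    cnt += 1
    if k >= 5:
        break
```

Loop breaks when k reaches 5, cnt is 6
`cnt` takes the values: 0 → 1 → 2 → 3 → 4 → 5 → 6

Answer: 6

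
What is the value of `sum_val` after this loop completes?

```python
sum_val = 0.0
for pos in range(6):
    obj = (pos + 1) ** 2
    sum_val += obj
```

Sum of squared losses 1² + 2² + ... + 6²
`sum_val` takes the values: 0.0 → 1.0 → 5.0 → 14.0 → 30.0 → 55.0 → 91.0

Answer: 91.0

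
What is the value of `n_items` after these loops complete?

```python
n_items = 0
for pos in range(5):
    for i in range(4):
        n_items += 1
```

5 * 4 = 20
`n_items` takes the values: 0 → 1 → 2 → 3 → 4 → 5 → 6 → 7 → 8 → 9 → 10 → 11 → 12 → 13 → 14 → 15 → 16 → 17 → 18 → 19 → 20

Answer: 20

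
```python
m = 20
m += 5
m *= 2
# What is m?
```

Trace:
`m = 20` → m = 20
`m += 5` → m = 25
`m *= 2` → m = 50
So m = 50

Answer: 50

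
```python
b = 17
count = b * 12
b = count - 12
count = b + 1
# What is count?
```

Trace:
`b = 17` → b = 17
`count = b * 12` → count = 204
`b = count - 12` → b = 192
`count = b + 1` → count = 193
So count = 193

Answer: 193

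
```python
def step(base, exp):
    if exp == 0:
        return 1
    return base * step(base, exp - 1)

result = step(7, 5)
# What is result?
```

step(7, 5) = 7 * 7 * 7 * 7 * 7 = 16807

Answer: 16807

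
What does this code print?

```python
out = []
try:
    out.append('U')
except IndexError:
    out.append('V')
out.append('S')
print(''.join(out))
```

Execution trace: 'U' (try body, no exception) → 'S' (after the try/except). Output: US

Answer: US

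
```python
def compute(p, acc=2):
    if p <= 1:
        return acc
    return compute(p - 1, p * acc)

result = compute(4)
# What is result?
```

Accumulator trace (n, acc): (4, 2) -> (3, 8) -> (2, 24) -> (1, 48) -> return 48

Answer: 48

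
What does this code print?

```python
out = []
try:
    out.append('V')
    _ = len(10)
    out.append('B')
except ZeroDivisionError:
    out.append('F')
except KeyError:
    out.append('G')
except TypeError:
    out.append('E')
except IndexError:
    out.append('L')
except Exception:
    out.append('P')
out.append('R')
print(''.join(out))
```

Execution trace: 'V' (try body) → 'E' (except TypeError) → 'R' (after the try/except). Output: VER

Answer: VER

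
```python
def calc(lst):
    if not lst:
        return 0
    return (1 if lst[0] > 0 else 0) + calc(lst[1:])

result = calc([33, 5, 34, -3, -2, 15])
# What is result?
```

Count of positive elements in [33, 5, 34, -3, -2, 15] = 4

Answer: 4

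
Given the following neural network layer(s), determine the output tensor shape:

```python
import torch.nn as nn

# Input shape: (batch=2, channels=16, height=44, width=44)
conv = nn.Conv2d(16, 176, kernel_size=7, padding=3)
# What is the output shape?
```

Input: (2, 16, 44, 44) -> Output: (2, 176, 44, 44)

Answer: (2, 176, 44, 44)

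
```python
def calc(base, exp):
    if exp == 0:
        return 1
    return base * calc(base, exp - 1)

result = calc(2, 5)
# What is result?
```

calc(2, 5) = 2 * 2 * 2 * 2 * 2 = 32

Answer: 32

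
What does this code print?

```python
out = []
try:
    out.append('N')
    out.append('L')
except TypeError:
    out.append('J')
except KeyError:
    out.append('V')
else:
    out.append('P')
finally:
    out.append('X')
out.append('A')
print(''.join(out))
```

Execution trace: 'N' (try body) → 'L' (try body, no exception) → 'P' (else) → 'X' (finally) → 'A' (after the try/except). Output: NLPXA

Answer: NLPXA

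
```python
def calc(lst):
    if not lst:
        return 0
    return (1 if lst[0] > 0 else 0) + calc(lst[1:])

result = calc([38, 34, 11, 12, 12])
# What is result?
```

Count of positive elements in [38, 34, 11, 12, 12] = 5

Answer: 5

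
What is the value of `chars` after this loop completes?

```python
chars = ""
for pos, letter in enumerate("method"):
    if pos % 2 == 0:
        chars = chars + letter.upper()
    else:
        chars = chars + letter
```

Uppercase even positions in 'method'
`chars` takes the values: "" → "M" → "Me" → "MeT" → "MeTh" → "MeThO" → "MeThOd"

Answer: "MeThOd"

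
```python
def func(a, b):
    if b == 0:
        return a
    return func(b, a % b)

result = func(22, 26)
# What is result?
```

func(22, 26) -> func(26, 22) -> func(22, 4) -> func(4, 2) -> func(2, 0) -> 2

Answer: 2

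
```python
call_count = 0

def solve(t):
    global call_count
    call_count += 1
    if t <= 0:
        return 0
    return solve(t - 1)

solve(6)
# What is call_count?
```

Linear recursion stepping by 1: 7 calls from t=6 down to ≤0.

Answer: 7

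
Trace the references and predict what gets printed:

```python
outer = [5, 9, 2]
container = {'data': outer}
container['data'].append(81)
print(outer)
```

Key concept: dict holds reference to list.
Step by step:
`outer = [5, 9, 2]` → outer = [5, 9, 2]
`container = {'data': outer}` → container = {'data': [5, 9, 2]}
`container['data'].append(81)` → outer = [5, 9, 2, 81]; container = {'data': [5, 9, 2, 81]}
`print(outer)` → prints [5, 9, 2, 81]

Answer: [5, 9, 2, 81]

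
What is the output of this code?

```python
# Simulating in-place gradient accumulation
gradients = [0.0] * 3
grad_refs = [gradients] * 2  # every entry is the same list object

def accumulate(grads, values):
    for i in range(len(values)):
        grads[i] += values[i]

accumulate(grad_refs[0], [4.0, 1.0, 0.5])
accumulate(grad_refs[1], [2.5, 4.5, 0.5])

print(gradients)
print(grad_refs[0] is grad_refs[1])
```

Key concept: gradient accumulation aliasing.
Step by step:
`gradients = [0.0] * 3` → gradients = [0.0, 0.0, 0.0]
`grad_refs = [gradients] * 2` → grad_refs = [[0.0, 0.0, 0.0], [0.0, 0.0, 0.0]]
`accumulate(grad_refs[0], [4.0, 1.0, 0.5])` → gradients = [4.0, 1.0, 0.5]; grad_refs = [[4.0, 1.0, 0.5], [4.0, 1.0, 0.5]]
`accumulate(grad_refs[1], [2.5, 4.5, 0.5])` → gradients = [6.5, 5.5, 1.0]; grad_refs = [[6.5, 5.5, 1.0], [6.5, 5.5, 1.0]]
`print(gradients)` → prints [6.5, 5.5, 1.0]
`print(grad_refs[0] is grad_refs[1])` → prints True

Answer:
[6.5, 5.5, 1.0]
True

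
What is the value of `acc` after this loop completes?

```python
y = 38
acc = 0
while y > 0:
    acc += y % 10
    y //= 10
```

Sum digits of 38
`acc` takes the values: 0 → 8 → 11

Answer: 11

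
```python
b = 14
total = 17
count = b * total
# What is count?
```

Trace:
`b = 14` → b = 14
`total = 17` → total = 17
`count = b * total` → count = 238
So count = 238

Answer: 238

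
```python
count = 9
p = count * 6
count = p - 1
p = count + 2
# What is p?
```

Trace:
`count = 9` → count = 9
`p = count * 6` → p = 54
`count = p - 1` → count = 53
`p = count + 2` → p = 55
So p = 55

Answer: 55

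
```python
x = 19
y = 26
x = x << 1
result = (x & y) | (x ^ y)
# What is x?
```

Trace:
`x = 19` → x = 19
`y = 26` → y = 26
`x = x << 1` → x = 38
`result = (x & y) | (x ^ y)` → result = 62
So x = 38

Answer: 38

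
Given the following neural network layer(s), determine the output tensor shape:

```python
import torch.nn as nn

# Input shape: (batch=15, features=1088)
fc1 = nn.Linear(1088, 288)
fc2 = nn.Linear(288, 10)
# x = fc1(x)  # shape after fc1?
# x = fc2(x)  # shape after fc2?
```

Input: (15, 1088) -> after fc1: (15, 288) -> Output: (15, 10)

Answer: (15, 10)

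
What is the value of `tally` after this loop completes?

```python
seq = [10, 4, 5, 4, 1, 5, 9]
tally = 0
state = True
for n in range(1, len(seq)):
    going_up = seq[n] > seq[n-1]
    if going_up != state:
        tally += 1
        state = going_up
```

Count direction changes in [10, 4, 5, 4, 1, 5, 9]
`tally` takes the values: 0 → 1 → 2 → 3 → 4

Answer: 4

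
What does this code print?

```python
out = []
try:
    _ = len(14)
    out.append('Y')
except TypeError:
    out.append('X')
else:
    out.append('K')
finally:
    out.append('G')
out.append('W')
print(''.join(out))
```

Execution trace: 'X' (except TypeError) → 'G' (finally) → 'W' (after the try/except). Output: XGW

Answer: XGW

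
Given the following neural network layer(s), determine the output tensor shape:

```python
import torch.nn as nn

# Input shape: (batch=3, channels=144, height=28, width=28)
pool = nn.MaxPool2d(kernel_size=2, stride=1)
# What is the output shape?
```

Input: (3, 144, 28, 28) -> Output: (3, 144, 27, 27)

Answer: (3, 144, 27, 27)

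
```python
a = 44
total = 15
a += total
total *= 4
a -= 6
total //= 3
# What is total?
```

Trace:
`a = 44` → a = 44
`total = 15` → total = 15
`a += total` → a = 59
`total *= 4` → total = 60
`a -= 6` → a = 53
`total //= 3` → total = 20
So total = 20

Answer: 20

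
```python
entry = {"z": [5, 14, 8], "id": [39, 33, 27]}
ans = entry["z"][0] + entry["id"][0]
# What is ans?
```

Trace:
`entry = {"z": [5, 14, 8], "id": [39, 33, 27]}` → entry = {'z': [5, 14, 8], 'id': [39, 33, 27]}
`ans = entry["z"][0] + entry["id"][0]` → ans = 44
So ans = 44

Answer: 44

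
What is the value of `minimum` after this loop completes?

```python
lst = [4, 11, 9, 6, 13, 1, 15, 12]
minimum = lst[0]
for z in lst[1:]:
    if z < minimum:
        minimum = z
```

Minimum of [4, 11, 9, 6, 13, 1, 15, 12]
`minimum` takes the values: 4 → 1

Answer: 1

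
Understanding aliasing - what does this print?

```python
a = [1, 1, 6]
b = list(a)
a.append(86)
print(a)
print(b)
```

Key concept: list() constructor creates copy.
Step by step:
`a = [1, 1, 6]` → a = [1, 1, 6]
`b = list(a)` → b = [1, 1, 6]
`a.append(86)` → a = [1, 1, 6, 86]
`print(a)` → prints [1, 1, 6, 86]
`print(b)` → prints [1, 1, 6]

Answer:
[1, 1, 6, 86]
[1, 1, 6]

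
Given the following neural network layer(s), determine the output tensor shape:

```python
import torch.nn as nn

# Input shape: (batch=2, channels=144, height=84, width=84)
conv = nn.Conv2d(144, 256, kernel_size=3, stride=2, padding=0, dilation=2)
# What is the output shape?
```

Input: (2, 144, 84, 84) -> Output: (2, 256, 40, 40)

Answer: (2, 256, 40, 40)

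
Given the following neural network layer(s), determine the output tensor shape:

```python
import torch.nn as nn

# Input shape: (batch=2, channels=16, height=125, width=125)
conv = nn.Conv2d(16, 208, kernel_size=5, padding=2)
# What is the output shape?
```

Input: (2, 16, 125, 125) -> Output: (2, 208, 125, 125)

Answer: (2, 208, 125, 125)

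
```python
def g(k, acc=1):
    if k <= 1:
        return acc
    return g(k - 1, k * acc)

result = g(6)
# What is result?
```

Accumulator trace (n, acc): (6, 1) -> (5, 6) -> (4, 30) -> (3, 120) -> (2, 360) -> (1, 720) -> return 720

Answer: 720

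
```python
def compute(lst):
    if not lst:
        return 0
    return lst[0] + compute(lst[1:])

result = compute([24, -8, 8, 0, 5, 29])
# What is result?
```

24 + (-8) + 8 + 0 + 5 + 29 + 0 = 58

Answer: 58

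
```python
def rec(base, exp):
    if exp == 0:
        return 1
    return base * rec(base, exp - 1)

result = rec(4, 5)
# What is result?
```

rec(4, 5) = 4 * 4 * 4 * 4 * 4 = 1024

Answer: 1024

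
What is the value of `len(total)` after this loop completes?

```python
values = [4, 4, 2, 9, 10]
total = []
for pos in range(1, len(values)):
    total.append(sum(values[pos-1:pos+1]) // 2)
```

Number of 2-element averages
`total` takes the values: [] → [4] → [4, 3] → [4, 3, 5] → [4, 3, 5, 9]
So `len(total)` = 4

Answer: 4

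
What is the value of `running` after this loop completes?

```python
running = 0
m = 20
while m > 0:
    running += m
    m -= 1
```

Sum 20 down to 1
`running` takes the values: 0 → 20 → 39 → 57 → 74 → 90 → 105 → 119 → 132 → 144 → 155 → 165 → 174 → 182 → 189 → 195 → 200 → 204 → 207 → 209 → 210

Answer: 210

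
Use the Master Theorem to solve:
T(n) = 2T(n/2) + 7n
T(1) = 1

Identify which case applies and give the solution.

a=2, b=2, f(n)=7n. log_2(2) = 1. Since c=1 = 1, Case 2 applies: T(n) = Θ(n^log_b(a) · log n) = O(n log n).

Answer: O(n log n) - Case 2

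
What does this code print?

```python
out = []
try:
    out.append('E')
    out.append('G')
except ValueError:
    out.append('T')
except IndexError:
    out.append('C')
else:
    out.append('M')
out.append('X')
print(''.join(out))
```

Execution trace: 'E' (try body) → 'G' (try body, no exception) → 'M' (else) → 'X' (after the try/except). Output: EGMX

Answer: EGMX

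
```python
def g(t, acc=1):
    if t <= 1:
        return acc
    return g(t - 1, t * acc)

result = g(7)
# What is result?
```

Accumulator trace (n, acc): (7, 1) -> (6, 7) -> (5, 42) -> (4, 210) -> (3, 840) -> (2, 2520) -> (1, 5040) -> return 5040

Answer: 5040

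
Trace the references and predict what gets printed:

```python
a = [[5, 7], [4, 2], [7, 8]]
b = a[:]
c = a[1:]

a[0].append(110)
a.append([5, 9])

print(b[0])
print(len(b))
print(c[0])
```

Key concept: slice with nested mutation.
Step by step:
`a = [[5, 7], [4, 2], [7, 8]]` → a = [[5, 7], [4, 2], [7, 8]]
`b = a[:]` → b = [[5, 7], [4, 2], [7, 8]]
`c = a[1:]` → c = [[4, 2], [7, 8]]
`a[0].append(110)` → a = [[5, 7, 110], [4, 2], [7, 8]]; b = [[5, 7, 110], [4, 2], [7, 8]]
`a.append([5, 9])` → a = [[5, 7, 110], [4, 2], [7, 8], [5, 9]]
`print(b[0])` → prints [5, 7, 110]
`print(len(b))` → prints 3
`print(c[0])` → prints [4, 2]

Answer:
[5, 7, 110]
3
[4, 2]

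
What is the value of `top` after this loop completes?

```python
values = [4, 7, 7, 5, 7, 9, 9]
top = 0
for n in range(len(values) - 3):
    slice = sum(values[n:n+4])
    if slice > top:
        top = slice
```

Max sum of 4-element window in [4, 7, 7, 5, 7, 9, 9]
`top` takes the values: 0 → 23 → 26 → 28 → 30

Answer: 30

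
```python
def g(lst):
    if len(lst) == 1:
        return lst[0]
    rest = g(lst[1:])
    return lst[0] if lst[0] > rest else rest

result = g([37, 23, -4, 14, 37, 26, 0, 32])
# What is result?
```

Recursive max over [37, 23, -4, 14, 37, 26, 0, 32] = 37

Answer: 37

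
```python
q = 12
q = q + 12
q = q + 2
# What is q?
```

Trace:
`q = 12` → q = 12
`q = q + 12` → q = 24
`q = q + 2` → q = 26
So q = 26

Answer: 26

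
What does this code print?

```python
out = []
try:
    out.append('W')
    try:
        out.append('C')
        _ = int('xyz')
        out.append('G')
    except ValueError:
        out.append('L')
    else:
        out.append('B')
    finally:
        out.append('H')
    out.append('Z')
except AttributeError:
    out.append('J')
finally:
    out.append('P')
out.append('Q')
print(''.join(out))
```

Execution trace: 'W' (try body) → 'C' (inner try body) → 'L' (inner except ValueError) → 'H' (inner finally) → 'Z' (try body, no exception) → 'P' (finally) → 'Q' (after the try/except). Output: WCLHZPQ

Answer: WCLHZPQ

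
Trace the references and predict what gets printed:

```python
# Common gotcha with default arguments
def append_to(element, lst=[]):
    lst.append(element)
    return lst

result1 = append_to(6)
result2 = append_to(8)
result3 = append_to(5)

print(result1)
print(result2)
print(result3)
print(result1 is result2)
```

Key concept: mutable default argument gotcha.
Step by step:
`result1 = append_to(6)` → result1 = [6]
`result2 = append_to(8)` → result1 = [6, 8] (same object as result2); result2 = [6, 8] (same object as result1)
`result3 = append_to(5)` → result1 = [6, 8, 5] (same object as result2, result3); result2 = [6, 8, 5] (same object as result1, result3); result3 = [6, 8, 5] (same object as result1, result2)
`print(result1)` → prints [6, 8, 5]
`print(result2)` → prints [6, 8, 5]
`print(result3)` → prints [6, 8, 5]
`print(result1 is result2)` → prints True

Answer:
[6, 8, 5]
[6, 8, 5]
[6, 8, 5]
True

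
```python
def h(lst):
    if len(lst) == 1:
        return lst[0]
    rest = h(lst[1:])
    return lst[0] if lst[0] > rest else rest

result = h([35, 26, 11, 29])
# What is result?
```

Recursive max over [35, 26, 11, 29] = 35

Answer: 35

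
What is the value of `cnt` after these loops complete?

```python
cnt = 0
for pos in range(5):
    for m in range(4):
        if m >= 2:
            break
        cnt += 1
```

Inner breaks at 2, outer runs 5 times
`cnt` takes the values: 0 → 1 → 2 → 3 → 4 → 5 → 6 → 7 → 8 → 9 → 10

Answer: 10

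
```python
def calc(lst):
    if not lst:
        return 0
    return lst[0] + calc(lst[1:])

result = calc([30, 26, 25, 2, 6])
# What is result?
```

30 + 26 + 25 + 2 + 6 + 0 = 89

Answer: 89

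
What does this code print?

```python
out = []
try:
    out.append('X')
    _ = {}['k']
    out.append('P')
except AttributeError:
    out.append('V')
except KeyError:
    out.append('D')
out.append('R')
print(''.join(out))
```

Execution trace: 'X' (try body) → 'D' (except KeyError) → 'R' (after the try/except). Output: XDR

Answer: XDR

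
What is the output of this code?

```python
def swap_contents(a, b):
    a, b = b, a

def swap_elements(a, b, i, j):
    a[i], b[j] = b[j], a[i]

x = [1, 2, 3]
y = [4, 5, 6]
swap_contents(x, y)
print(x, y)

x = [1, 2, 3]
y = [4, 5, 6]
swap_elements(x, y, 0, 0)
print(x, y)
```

Key concept: parameter rebinding vs mutation.
Step by step:
`x = [1, 2, 3]` → x = [1, 2, 3]
`y = [4, 5, 6]` → y = [4, 5, 6]
`swap_contents(x, y)` → no visible change to tracked variables
`print(x, y)` → prints [1, 2, 3] [4, 5, 6]
`x = [1, 2, 3]` → x = [1, 2, 3]
`y = [4, 5, 6]` → y = [4, 5, 6]
`swap_elements(x, y, 0, 0)` → x = [4, 2, 3]; y = [1, 5, 6]
`print(x, y)` → prints [4, 2, 3] [1, 5, 6]

Answer:
[1, 2, 3] [4, 5, 6]
[4, 2, 3] [1, 5, 6]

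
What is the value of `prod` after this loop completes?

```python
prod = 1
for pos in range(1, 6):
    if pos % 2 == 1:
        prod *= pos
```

Product of odd numbers 1 to 5
`prod` takes the values: 1 → 3 → 15

Answer: 15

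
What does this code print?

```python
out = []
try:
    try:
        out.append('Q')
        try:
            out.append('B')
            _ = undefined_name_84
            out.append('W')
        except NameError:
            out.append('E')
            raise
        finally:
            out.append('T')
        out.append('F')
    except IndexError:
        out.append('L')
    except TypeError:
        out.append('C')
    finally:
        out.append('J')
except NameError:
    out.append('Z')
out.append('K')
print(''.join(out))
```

Execution trace: 'Q' (try body) → 'B' (inner try body) → 'E' (inner except NameError) → 'T' (inner finally) → 'J' (finally) → 'Z' (outer except NameError) → 'K' (after the try/except). Output: QBETJZK

Answer: QBETJZK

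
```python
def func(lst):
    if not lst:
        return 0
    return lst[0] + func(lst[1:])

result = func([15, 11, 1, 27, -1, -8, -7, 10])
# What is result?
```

15 + 11 + 1 + 27 + (-1) + (-8) + (-7) + 10 + 0 = 48

Answer: 48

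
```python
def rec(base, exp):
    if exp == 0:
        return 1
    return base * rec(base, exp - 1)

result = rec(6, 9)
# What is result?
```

rec(6, 9) = 6 * 6 * 6 * 6 * 6 * 6 * 6 * 6 * 6 = 10077696

Answer: 10077696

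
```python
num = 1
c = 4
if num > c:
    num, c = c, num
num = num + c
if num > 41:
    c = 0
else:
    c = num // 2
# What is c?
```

Trace:
`num = 1` → num = 1
`c = 4` → c = 4
`if num > c: ...` → num > c is False → no variable changes
`num = num + c` → num = 5
`if num > 41: ...` → num > 41 is False, take else branch → c = 2
So c = 2

Answer: 2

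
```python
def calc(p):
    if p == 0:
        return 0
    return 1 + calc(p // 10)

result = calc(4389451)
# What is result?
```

Count of digits of 4389451: 7

Answer: 7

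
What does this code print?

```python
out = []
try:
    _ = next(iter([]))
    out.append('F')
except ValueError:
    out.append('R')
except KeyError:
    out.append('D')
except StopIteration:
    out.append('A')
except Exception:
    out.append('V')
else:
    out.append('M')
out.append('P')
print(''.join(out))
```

Execution trace: 'A' (except StopIteration) → 'P' (after the try/except). Output: AP

Answer: AP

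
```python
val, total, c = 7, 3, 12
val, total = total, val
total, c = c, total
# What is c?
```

Trace:
`val, total, c = 7, 3, 12` → val = 7; total = 3; c = 12
`val, total = total, val` → val = 3; total = 7
`total, c = c, total` → total = 12; c = 7
So c = 7

Answer: 7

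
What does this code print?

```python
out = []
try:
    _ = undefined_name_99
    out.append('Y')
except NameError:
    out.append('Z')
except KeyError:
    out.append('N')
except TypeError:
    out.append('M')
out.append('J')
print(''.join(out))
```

Execution trace: 'Z' (except NameError) → 'J' (after the try/except). Output: ZJ

Answer: ZJ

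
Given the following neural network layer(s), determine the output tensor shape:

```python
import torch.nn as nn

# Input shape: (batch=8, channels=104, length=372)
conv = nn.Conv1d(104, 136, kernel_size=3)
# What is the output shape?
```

Input: (8, 104, 372) -> Output: (8, 136, 370)

Answer: (8, 136, 370)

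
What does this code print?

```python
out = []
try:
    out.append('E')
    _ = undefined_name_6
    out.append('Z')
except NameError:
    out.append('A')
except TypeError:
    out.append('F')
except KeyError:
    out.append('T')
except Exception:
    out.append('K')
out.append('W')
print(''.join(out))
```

Execution trace: 'E' (try body) → 'A' (except NameError) → 'W' (after the try/except). Output: EAW

Answer: EAW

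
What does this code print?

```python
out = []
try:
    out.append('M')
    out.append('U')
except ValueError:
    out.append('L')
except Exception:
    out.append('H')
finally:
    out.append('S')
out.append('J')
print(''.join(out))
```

Execution trace: 'M' (try body) → 'U' (try body, no exception) → 'S' (finally) → 'J' (after the try/except). Output: MUSJ

Answer: MUSJ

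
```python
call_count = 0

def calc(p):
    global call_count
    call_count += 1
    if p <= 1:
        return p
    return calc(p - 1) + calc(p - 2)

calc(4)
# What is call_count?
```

Calls(p) = 1 + Calls(p-1) + Calls(p-2); Calls(0)=Calls(1)=1. For p=4 this gives 9.

Answer: 9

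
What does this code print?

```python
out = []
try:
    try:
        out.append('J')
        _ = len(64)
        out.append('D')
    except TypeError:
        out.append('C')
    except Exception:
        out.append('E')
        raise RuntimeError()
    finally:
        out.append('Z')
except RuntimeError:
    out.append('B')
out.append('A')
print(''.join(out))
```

Execution trace: 'J' (inner try body) → 'C' (inner except TypeError) → 'Z' (inner finally) → 'A' (after the try/except). Output: JCZA

Answer: JCZA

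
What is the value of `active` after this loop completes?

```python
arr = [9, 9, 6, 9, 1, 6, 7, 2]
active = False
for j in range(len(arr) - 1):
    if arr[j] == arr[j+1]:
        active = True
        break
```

Check consecutive duplicates in [9, 9, 6, 9, 1, 6, 7, 2]
`active` takes the values: False → True

Answer: True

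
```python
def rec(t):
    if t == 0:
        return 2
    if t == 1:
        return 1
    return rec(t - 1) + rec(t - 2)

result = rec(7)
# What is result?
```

Build up from base cases: rec(0)=2, rec(1)=1, rec(2)=3, rec(3)=4, rec(4)=7, rec(5)=11, rec(6)=18, ..., rec(7)=29

Answer: 29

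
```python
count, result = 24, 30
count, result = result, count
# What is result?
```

Trace:
`count, result = 24, 30` → count = 24; result = 30
`count, result = result, count` → count = 30; result = 24
So result = 24

Answer: 24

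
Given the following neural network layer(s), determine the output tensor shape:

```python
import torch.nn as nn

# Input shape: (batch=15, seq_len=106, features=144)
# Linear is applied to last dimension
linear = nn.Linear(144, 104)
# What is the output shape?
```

Input: (15, 106, 144) -> Output: (15, 106, 104)

Answer: (15, 106, 104)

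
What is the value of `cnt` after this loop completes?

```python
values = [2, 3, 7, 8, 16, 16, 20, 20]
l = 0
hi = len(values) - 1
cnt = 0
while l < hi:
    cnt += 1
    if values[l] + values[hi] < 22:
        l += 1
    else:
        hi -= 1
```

Steps to find pair summing to 22
`cnt` takes the values: 0 → 1 → 2 → 3 → 4 → 5 → 6 → 7

Answer: 7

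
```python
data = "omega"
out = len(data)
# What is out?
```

Trace:
`data = "omega"` → data = 'omega'
`out = len(data)` → out = 5
So out = 5

Answer: 5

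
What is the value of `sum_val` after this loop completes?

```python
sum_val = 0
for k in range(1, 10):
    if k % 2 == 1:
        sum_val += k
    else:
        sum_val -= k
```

Add odd, subtract even
`sum_val` takes the values: 0 → 1 → -1 → 2 → -2 → 3 → -3 → 4 → -4 → 5

Answer: 5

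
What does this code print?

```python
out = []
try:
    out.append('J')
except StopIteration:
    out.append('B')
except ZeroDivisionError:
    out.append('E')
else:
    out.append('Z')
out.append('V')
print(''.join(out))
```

Execution trace: 'J' (try body, no exception) → 'Z' (else) → 'V' (after the try/except). Output: JZV

Answer: JZV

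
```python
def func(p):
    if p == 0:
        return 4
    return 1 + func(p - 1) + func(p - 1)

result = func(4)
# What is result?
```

func(p) = 1 + 2·func(p-1), func(0)=4. Closed form: (4+1)·2^4 - 1 = 79.

Answer: 79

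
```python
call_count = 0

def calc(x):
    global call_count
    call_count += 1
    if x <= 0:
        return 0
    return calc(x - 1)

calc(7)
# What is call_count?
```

Linear recursion stepping by 1: 8 calls from x=7 down to ≤0.

Answer: 8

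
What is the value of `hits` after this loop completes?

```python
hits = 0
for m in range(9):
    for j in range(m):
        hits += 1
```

Triangle number: 0+1+2+...+8
`hits` takes the values: 0 → 1 → 2 → 3 → 4 → 5 → 6 → 7 → 8 → 9 → 10 → 11 → 12 → 13 → 14 → 15 → 16 → 17 → 18 → 19 → 20 → 21 → 22 → 23 → 24 → 25 → 26 → 27 → 28 → 29 → 30 → 31 → 32 → 33 → 34 → 35 → 36

Answer: 36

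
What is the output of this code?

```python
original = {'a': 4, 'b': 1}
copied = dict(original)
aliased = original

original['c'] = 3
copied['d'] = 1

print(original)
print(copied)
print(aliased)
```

Key concept: dict() creates copy, assignment creates alias.
Step by step:
`original = {'a': 4, 'b': 1}` → original = {'a': 4, 'b': 1}
`copied = dict(original)` → copied = {'a': 4, 'b': 1}
`aliased = original` → aliased = {'a': 4, 'b': 1} (same object as original)
`original['c'] = 3` → original = {'a': 4, 'b': 1, 'c': 3} (same object as aliased); aliased = {'a': 4, 'b': 1, 'c': 3} (same object as original)
`copied['d'] = 1` → copied = {'a': 4, 'b': 1, 'd': 1}
`print(original)` → prints {'a': 4, 'b': 1, 'c': 3}
`print(copied)` → prints {'a': 4, 'b': 1, 'd': 1}
`print(aliased)` → prints {'a': 4, 'b': 1, 'c': 3}

Answer:
{'a': 4, 'b': 1, 'c': 3}
{'a': 4, 'b': 1, 'd': 1}
{'a': 4, 'b': 1, 'c': 3}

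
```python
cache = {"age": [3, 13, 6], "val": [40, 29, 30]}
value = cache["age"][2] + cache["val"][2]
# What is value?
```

Trace:
`cache = {"age": [3, 13, 6], "val": [40, 29, 30]}` → cache = {'age': [3, 13, 6], 'val': [40, 29, 30]}
`value = cache["age"][2] + cache["val"][2]` → value = 36
So value = 36

Answer: 36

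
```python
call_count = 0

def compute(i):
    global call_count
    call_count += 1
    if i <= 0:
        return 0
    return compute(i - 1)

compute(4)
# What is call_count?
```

Linear recursion stepping by 1: 5 calls from i=4 down to ≤0.

Answer: 5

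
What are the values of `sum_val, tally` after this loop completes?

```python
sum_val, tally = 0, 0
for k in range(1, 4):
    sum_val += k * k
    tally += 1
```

Sum of squares and count
`sum_val, tally` takes the values: (0, 0) → (1, 0) → (1, 1) → (5, 1) → (5, 2) → (14, 2) → (14, 3)

Answer: 14, 3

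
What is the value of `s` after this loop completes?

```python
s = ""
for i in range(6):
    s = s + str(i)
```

Concatenate digits 0 to 5
`s` takes the values: "" → "0" → "01" → "012" → "0123" → "01234" → "012345"

Answer: "012345"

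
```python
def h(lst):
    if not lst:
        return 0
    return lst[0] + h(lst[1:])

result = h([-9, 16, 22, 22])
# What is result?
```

(-9) + 16 + 22 + 22 + 0 = 51

Answer: 51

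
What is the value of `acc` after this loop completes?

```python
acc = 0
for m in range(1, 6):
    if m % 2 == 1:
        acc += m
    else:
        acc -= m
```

Add odd, subtract even
`acc` takes the values: 0 → 1 → -1 → 2 → -2 → 3

Answer: 3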